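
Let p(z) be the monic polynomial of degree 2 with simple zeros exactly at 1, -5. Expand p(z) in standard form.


The polynomial is p(z) = ∏_{α ∈ S} (z − α), where S = {1, -5}.
Expanding the product yields: p(z) = z^2 + 4·z -5.
The resulting polynomial has degree 2 and real coefficients as required.

p(z) = z^2 + 4·z -5.


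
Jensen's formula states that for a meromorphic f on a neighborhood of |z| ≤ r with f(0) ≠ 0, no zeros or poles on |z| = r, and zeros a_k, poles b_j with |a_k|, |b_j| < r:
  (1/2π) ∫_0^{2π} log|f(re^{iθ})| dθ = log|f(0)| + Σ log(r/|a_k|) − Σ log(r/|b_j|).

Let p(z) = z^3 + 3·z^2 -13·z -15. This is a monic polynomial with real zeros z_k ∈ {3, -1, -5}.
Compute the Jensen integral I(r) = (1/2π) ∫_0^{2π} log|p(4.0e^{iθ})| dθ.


Zeros: -5, -1, 3; r = 4.0.
Inside |z| < r: -1, 3. Outside (|z| ≥ r): -5.
p(0) = -15, so log|p(0)| = log(15) = 2.7081.
Apply Jensen: I(r) = log|p(0)| + Σ_k log(r/|z_k|), summed over zeros inside |z| < r.
  log(r/|z_k|) for z_k = 3: log(4.0/3) = 0.2877
  log(r/|z_k|) for z_k = -1: log(4.0/1) = 1.3863
  Outside zeros (-5) contribute nothing to the Jensen sum.
Sum over inside zeros: 1.6740.
I(r) = log|p(0)| + (inside sum) = 2.7081 + 1.6740 = 4.3820.
Note: since some zeros are outside |z| ≤ r, the simplified n·log(r) form does NOT apply — only the inside zeros contribute.

I(r) ≈ 4.3820.


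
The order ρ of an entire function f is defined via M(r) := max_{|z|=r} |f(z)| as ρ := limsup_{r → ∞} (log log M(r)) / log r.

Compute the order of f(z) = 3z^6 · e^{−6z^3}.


M(r) = max_{|z|=r} |3|·|z|^6·|e^{−6z^3}| = 3·r^6 · e^{6r^3} (the factors attain their maxima compatibly on |z|=r). Then log M(r) = log 3 + 6·log r + 6r^3, dominated by the last term, so log log M(r) ~ 3·log r. The polynomial factor 3z^6 contributes only a log r term and does not affect the order. ρ = 3.
Therefore ρ = 3.

Order ρ = 3.


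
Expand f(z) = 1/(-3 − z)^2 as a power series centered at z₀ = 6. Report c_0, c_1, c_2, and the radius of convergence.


Let w = z − z₀, so z = z₀ + w.
Then -3 − z = -3 − (z₀ + w) = (-3 − z₀) − w = -9 − w.
f(z) = 1/(-9 − w)^2 = (1/(-9)^2) · (1 − w/(-9))^{−2}.
By the binomial series (1−u)^{−2} = Σ_{n≥0} C(n+1, 1) u^n for |u|<1, with u = w/(-9):
  c_n = C(n+1, 1) / (-9)^(n+2).
  c_0 = 1/(-9)^2 = 1/81.
  c_1 = 2/(-9)^3 = -2/729.
  c_2 = 3/(-9)^4 = 1/2187.
The series is valid for |w/d| < 1, i.e. |z − z₀| < |d|.
Radius of convergence: R = |-3 − z₀| = |-9| = 9 (distance from z₀ to the singularity z = -3).

c_0 = 1/81, c_1 = -2/729, c_2 = 1/2187; R = 9.


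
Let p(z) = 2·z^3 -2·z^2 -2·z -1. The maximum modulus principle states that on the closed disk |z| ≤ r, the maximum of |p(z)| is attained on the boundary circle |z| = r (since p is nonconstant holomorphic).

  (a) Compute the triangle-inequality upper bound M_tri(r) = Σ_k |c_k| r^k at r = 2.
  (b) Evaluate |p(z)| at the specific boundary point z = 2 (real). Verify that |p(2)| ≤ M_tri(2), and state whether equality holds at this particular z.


Coefficients: c_0 = -1, c_1 = -2, c_2 = -2, c_3 = 2. Radius r = 2.
Part (a). Triangle bound: M_tri(r) = Σ_k |c_k| r^k
  = |-1|·2^0 + |-2|·2^1 + |-2|·2^2 + |2|·2^3
  = 1 + 4 + 8 + 16 = 29.
This bounds M(r) := max_{|z|=r} |p(z)| from above; equality holds iff all terms c_k z^k can be made to align in phase at a single z on |z|=r.
Part (b). At z = 2 (real, on the circle |z| = r):
  p(2) = (-1)·2^0 + (-2)·2^1 + (-2)·2^2 + (2)·2^3 = 3.
  |p(2)| = 3.
Check: |p(2)| = 3 ≤ 29 = M_tri(2). ✓ Equality does not hold at z = 2 (the coefficients have mixed signs, so the terms do not all align in phase there).

M_tri(2) = 29; |p(2)| = 3; equality at z=2: no.


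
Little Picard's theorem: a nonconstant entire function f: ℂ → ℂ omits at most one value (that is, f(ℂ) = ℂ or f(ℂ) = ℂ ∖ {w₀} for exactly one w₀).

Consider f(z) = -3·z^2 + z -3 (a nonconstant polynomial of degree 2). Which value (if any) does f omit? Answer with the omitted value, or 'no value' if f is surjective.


Little Picard bounds the complement of f(ℂ) to at most one point.
For every w ∈ ℂ, the equation p(z) − w = 0 is a nonconstant polynomial in z and hence has at least one root by the fundamental theorem of algebra. So p is surjective onto ℂ, omitting no value.

Omitted value: no value.


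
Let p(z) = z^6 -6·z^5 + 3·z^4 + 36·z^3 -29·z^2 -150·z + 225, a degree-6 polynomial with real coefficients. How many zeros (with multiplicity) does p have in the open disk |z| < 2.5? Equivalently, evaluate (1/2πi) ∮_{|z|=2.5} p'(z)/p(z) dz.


The zeros of p are: 3, (2 + 1i), (2 - 1i), (-2 + 1i), (-2 - 1i), 3.
Their magnitudes are: 3, 2.236, 2.236, 2.236, 2.236, 3.
Zeros with |z| < R = 2.5: (2 + 1i), (2 - 1i), (-2 + 1i), (-2 - 1i).
Count = 4.
By the argument principle, (1/2πi) ∮_{|z|=R} p'(z)/p(z) dz equals exactly this count.

Number of zeros inside |z| < 2.5: 4.


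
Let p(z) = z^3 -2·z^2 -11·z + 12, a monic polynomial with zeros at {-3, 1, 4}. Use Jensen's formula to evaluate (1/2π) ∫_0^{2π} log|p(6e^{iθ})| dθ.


Zeros: -3, 1, 4; r = 6.
Inside |z| < r: -3, 1, 4. Outside (|z| ≥ r): ∅.
p(0) = 12, so log|p(0)| = log(12) = 2.4849.
Apply Jensen: I(r) = log|p(0)| + Σ_k log(r/|z_k|), summed over zeros inside |z| < r.
  log(r/|z_k|) for z_k = -3: log(6/3) = 0.6931
  log(r/|z_k|) for z_k = 1: log(6/1) = 1.7918
  log(r/|z_k|) for z_k = 4: log(6/4) = 0.4055
Sum over inside zeros: 2.8904.
I(r) = log|p(0)| + (inside sum) = 2.4849 + 2.8904 = 5.3753.
Closed form (all zeros inside, monic): I(r) = n·log(r) = 3·log(6) = 5.3753. ✓

I(r) ≈ 5.3753.


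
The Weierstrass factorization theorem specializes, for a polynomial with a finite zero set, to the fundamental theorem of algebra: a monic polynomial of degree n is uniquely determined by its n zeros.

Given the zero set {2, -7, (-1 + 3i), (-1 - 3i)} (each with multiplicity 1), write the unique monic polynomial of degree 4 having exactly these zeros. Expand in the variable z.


The polynomial is p(z) = ∏_{α ∈ S} (z − α), where S = {2, -7, (-1 + 3i), (-1 - 3i)}.
Expanding the product yields: p(z) = z^4 + 7·z^3 + 6·z^2 + 22·z -140.
Note conjugate pairs combine to real quadratics: (z − (-1+3i))(z − (-1−3i)) = z² + 2z + 10.
The resulting polynomial has degree 4 and real coefficients as required.

p(z) = z^4 + 7·z^3 + 6·z^2 + 22·z -140.


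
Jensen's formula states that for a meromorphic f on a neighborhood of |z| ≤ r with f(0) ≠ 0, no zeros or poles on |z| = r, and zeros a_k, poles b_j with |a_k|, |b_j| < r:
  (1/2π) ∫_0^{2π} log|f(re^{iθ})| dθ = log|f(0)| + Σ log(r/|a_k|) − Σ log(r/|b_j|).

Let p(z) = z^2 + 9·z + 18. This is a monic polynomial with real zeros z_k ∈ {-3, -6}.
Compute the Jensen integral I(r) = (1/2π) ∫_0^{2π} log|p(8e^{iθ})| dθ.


Zeros: -6, -3; r = 8.
Inside |z| < r: -6, -3. Outside (|z| ≥ r): ∅.
p(0) = 18, so log|p(0)| = log(18) = 2.8904.
Apply Jensen: I(r) = log|p(0)| + Σ_k log(r/|z_k|), summed over zeros inside |z| < r.
  log(r/|z_k|) for z_k = -3: log(8/3) = 0.9808
  log(r/|z_k|) for z_k = -6: log(8/6) = 0.2877
Sum over inside zeros: 1.2685.
I(r) = log|p(0)| + (inside sum) = 2.8904 + 1.2685 = 4.1589.
Closed form (all zeros inside, monic): I(r) = n·log(r) = 2·log(8) = 4.1589. ✓

I(r) ≈ 4.1589.


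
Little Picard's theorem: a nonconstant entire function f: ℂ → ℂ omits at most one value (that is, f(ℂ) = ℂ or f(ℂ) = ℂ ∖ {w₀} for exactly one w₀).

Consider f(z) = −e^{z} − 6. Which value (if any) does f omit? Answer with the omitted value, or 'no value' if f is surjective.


Little Picard bounds the complement of f(ℂ) to at most one point.
e^{z} is never zero on ℂ, so -1·e^{z} takes every value in ℂ ∖ {0}. Adding -6 shifts the range to ℂ ∖ {-6}. Thus f omits exactly the value -6.

Omitted value: -6.


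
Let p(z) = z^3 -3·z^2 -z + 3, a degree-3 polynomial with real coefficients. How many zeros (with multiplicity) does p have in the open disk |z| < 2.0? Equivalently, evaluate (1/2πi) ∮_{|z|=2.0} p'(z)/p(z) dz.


The zeros of p are: -1, 3, 1.
Their magnitudes are: 1, 3, 1.
Zeros with |z| < R = 2.0: -1, 1.
Count = 2.
By the argument principle, (1/2πi) ∮_{|z|=R} p'(z)/p(z) dz equals exactly this count.

Number of zeros inside |z| < 2.0: 2.


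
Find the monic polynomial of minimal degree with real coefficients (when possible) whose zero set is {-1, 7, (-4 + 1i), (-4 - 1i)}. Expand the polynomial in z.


The polynomial is p(z) = ∏_{α ∈ S} (z − α), where S = {-1, 7, (-4 + 1i), (-4 - 1i)}.
Expanding the product yields: p(z) = z^4 + 2·z^3 -38·z^2 -158·z -119.
Note conjugate pairs combine to real quadratics: (z − (-4+1i))(z − (-4−1i)) = z² + 8z + 17.
The resulting polynomial has degree 4 and real coefficients as required.

p(z) = z^4 + 2·z^3 -38·z^2 -158·z -119.


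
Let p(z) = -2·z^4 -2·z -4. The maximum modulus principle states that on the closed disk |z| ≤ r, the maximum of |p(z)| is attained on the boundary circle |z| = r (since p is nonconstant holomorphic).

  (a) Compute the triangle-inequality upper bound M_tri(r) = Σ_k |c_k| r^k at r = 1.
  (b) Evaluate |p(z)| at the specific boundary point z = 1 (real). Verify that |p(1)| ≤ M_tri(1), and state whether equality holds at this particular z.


Coefficients: c_0 = -4, c_1 = -2, c_2 = 0, c_3 = 0, c_4 = -2. Radius r = 1.
Part (a). Triangle bound: M_tri(r) = Σ_k |c_k| r^k
  = |-4|·1^0 + |-2|·1^1 + |0|·1^2 + |0|·1^3 + |-2|·1^4
  = 4 + 2 + 0 + 0 + 2 = 8.
This bounds M(r) := max_{|z|=r} |p(z)| from above; equality holds iff all terms c_k z^k can be made to align in phase at a single z on |z|=r.
Part (b). At z = 1 (real, on the circle |z| = r):
  p(1) = (-4)·1^0 + (-2)·1^1 + (0)·1^2 + (0)·1^3 + (-2)·1^4 = -8.
  |p(1)| = 8.
Since all nonzero coefficients share the same sign, |p(1)| = 8 = M_tri(1); the triangle bound is attained at z = 1, so in fact M(r) = 8.

M_tri(1) = 8; |p(1)| = 8; equality at z=1: yes.


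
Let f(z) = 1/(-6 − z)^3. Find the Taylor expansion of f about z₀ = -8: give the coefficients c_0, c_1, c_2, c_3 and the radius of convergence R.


Let w = z − z₀, so z = z₀ + w.
Then -6 − z = -6 − (z₀ + w) = (-6 − z₀) − w = 2 − w.
f(z) = 1/(2 − w)^3 = (1/(2)^3) · (1 − w/(2))^{−3}.
By the binomial series (1−u)^{−3} = Σ_{n≥0} C(n+2, 2) u^n for |u|<1, with u = w/(2):
  c_n = C(n+2, 2) / (2)^(n+3).
  c_0 = 1/(2)^3 = 1/8.
  c_1 = 3/(2)^4 = 3/16.
  c_2 = 6/(2)^5 = 3/16.
  c_3 = 10/(2)^6 = 5/32.
The series is valid for |w/d| < 1, i.e. |z − z₀| < |d|.
Radius of convergence: R = |-6 − z₀| = |2| = 2 (distance from z₀ to the singularity z = -6).

c_0 = 1/8, c_1 = 3/16, c_2 = 3/16, c_3 = 5/32; R = 2.


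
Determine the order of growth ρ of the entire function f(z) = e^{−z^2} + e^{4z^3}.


Each summand is entire of order 2 and 3 respectively (as in the single-exponential case). The order of a sum is at most the max of the orders, so ρ ≤ 3. For the lower bound: on |z|=r choose arg z so that 4z^3 is real positive; then |e^{4z^3}| = e^{4r^3} while |e^{-1z^2}| ≤ e^{1r^2} = o(e^{4r^3}). So |f| ≥ e^{4r^3}(1 − o(1)) and ρ ≥ 3. Hence ρ = max(2, 3) = 3.
Therefore ρ = 3.

Order ρ = 3.


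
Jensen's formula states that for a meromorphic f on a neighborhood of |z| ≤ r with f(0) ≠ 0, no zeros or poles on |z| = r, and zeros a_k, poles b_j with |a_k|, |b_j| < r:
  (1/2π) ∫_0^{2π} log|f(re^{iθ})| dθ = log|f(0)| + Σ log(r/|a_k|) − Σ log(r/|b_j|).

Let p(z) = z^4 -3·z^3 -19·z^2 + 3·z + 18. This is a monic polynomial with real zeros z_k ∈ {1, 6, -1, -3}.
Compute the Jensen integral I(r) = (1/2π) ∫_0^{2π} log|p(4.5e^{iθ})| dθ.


Zeros: -3, -1, 1, 6; r = 4.5.
Inside |z| < r: -3, -1, 1. Outside (|z| ≥ r): 6.
p(0) = 18, so log|p(0)| = log(18) = 2.8904.
Apply Jensen: I(r) = log|p(0)| + Σ_k log(r/|z_k|), summed over zeros inside |z| < r.
  log(r/|z_k|) for z_k = 1: log(4.5/1) = 1.5041
  log(r/|z_k|) for z_k = -1: log(4.5/1) = 1.5041
  log(r/|z_k|) for z_k = -3: log(4.5/3) = 0.4055
  Outside zeros (6) contribute nothing to the Jensen sum.
Sum over inside zeros: 3.4136.
I(r) = log|p(0)| + (inside sum) = 2.8904 + 3.4136 = 6.3040.
Note: since some zeros are outside |z| ≤ r, the simplified n·log(r) form does NOT apply — only the inside zeros contribute.

I(r) ≈ 6.3040.


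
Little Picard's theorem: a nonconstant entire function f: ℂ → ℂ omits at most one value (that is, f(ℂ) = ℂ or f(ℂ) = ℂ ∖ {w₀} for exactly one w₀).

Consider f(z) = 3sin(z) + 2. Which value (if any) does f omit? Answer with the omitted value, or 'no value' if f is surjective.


Little Picard bounds the complement of f(ℂ) to at most one point.
sin is entire and surjective onto ℂ: for every w ∈ ℂ, sin(ζ) = w has a solution ζ ∈ ℂ (e.g., via the complex inverse arcsin). With ζ = z this gives z = ζ/(1). Then 3·sin(z) takes every value in 3·ℂ = ℂ, and adding 2 is a bijection of ℂ. So f is surjective and omits no value. (Note: only on the real line is sin bounded by [−1, 1].)

Omitted value: no value.


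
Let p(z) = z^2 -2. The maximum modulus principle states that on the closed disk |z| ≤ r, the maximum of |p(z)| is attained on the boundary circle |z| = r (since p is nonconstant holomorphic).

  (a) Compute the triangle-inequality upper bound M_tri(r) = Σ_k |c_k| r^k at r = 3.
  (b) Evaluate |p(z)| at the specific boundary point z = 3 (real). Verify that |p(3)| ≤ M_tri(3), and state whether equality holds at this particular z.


Coefficients: c_0 = -2, c_1 = 0, c_2 = 1. Radius r = 3.
Part (a). Triangle bound: M_tri(r) = Σ_k |c_k| r^k
  = |-2|·3^0 + |0|·3^1 + |1|·3^2
  = 2 + 0 + 9 = 11.
This bounds M(r) := max_{|z|=r} |p(z)| from above; equality holds iff all terms c_k z^k can be made to align in phase at a single z on |z|=r.
Part (b). At z = 3 (real, on the circle |z| = r):
  p(3) = (-2)·3^0 + (0)·3^1 + (1)·3^2 = 7.
  |p(3)| = 7.
Check: |p(3)| = 7 ≤ 11 = M_tri(3). ✓ Equality does not hold at z = 3 (the coefficients have mixed signs, so the terms do not all align in phase there).

M_tri(3) = 11; |p(3)| = 7; equality at z=3: no.


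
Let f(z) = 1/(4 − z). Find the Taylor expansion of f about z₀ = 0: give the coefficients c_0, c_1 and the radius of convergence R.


Let w = z − z₀, so z = z₀ + w.
Then 4 − z = 4 − (z₀ + w) = (4 − z₀) − w = 4 − w.
f(z) = 1/(4 − w) = (1/(4)) · 1/(1 − w/(4)) = Σ_{n≥0} w^n / (4)^(n+1).
So c_n = 1/(4)^(n+1):
  c_0 = 1/(4)^1 = 1/4.
  c_1 = 1/(4)^2 = 1/16.
The series is valid for |w/d| < 1, i.e. |z − z₀| < |d|.
Radius of convergence: R = |4 − z₀| = |4| = 4 (distance from z₀ to the singularity z = 4).

c_0 = 1/4, c_1 = 1/16; R = 4.


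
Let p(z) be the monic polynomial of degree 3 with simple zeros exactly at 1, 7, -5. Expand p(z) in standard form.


The polynomial is p(z) = ∏_{α ∈ S} (z − α), where S = {1, 7, -5}.
Expanding the product yields: p(z) = z^3 -3·z^2 -33·z + 35.
The resulting polynomial has degree 3 and real coefficients as required.

p(z) = z^3 -3·z^2 -33·z + 35.


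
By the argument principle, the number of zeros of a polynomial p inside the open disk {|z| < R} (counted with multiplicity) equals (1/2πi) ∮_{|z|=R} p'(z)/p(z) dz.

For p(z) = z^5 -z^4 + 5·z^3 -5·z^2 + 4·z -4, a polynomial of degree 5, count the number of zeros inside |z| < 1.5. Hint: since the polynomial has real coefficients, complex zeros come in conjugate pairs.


The zeros of p are: 1, (0 + 1i), (0 - 1i), (0 + 2i), (0 - 2i).
Their magnitudes are: 1, 1, 1, 2, 2.
Zeros with |z| < R = 1.5: 1, (0 + 1i), (0 - 1i).
Count = 3.
By the argument principle, (1/2πi) ∮_{|z|=R} p'(z)/p(z) dz equals exactly this count.

Number of zeros inside |z| < 1.5: 3.


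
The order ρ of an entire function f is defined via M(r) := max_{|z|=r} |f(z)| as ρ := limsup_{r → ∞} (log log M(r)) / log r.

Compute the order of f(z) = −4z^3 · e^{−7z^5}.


M(r) = max_{|z|=r} |-4|·|z|^3·|e^{−7z^5}| = 4·r^3 · e^{7r^5} (the factors attain their maxima compatibly on |z|=r). Then log M(r) = log 4 + 3·log r + 7r^5, dominated by the last term, so log log M(r) ~ 5·log r. The polynomial factor -4z^3 contributes only a log r term and does not affect the order. ρ = 5.
Therefore ρ = 5.

Order ρ = 5.


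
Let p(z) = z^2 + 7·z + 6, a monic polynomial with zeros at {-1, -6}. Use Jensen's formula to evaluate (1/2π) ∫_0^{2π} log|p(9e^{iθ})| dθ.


Zeros: -6, -1; r = 9.
Inside |z| < r: -6, -1. Outside (|z| ≥ r): ∅.
p(0) = 6, so log|p(0)| = log(6) = 1.7918.
Apply Jensen: I(r) = log|p(0)| + Σ_k log(r/|z_k|), summed over zeros inside |z| < r.
  log(r/|z_k|) for z_k = -1: log(9/1) = 2.1972
  log(r/|z_k|) for z_k = -6: log(9/6) = 0.4055
Sum over inside zeros: 2.6027.
I(r) = log|p(0)| + (inside sum) = 1.7918 + 2.6027 = 4.3944.
Closed form (all zeros inside, monic): I(r) = n·log(r) = 2·log(9) = 4.3944. ✓

I(r) ≈ 4.3944.


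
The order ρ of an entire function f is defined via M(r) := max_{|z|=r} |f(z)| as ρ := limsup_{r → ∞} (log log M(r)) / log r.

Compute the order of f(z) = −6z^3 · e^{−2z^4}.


M(r) = max_{|z|=r} |-6|·|z|^3·|e^{−2z^4}| = 6·r^3 · e^{2r^4} (the factors attain their maxima compatibly on |z|=r). Then log M(r) = log 6 + 3·log r + 2r^4, dominated by the last term, so log log M(r) ~ 4·log r. The polynomial factor -6z^3 contributes only a log r term and does not affect the order. ρ = 4.
Therefore ρ = 4.

Order ρ = 4.


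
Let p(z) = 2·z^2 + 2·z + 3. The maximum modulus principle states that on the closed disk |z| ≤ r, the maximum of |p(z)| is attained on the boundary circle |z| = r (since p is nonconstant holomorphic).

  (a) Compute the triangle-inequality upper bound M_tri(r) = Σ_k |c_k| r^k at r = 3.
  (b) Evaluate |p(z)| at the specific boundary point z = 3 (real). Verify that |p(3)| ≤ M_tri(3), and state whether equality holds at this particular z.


Coefficients: c_0 = 3, c_1 = 2, c_2 = 2. Radius r = 3.
Part (a). Triangle bound: M_tri(r) = Σ_k |c_k| r^k
  = |3|·3^0 + |2|·3^1 + |2|·3^2
  = 3 + 6 + 18 = 27.
This bounds M(r) := max_{|z|=r} |p(z)| from above; equality holds iff all terms c_k z^k can be made to align in phase at a single z on |z|=r.
Part (b). At z = 3 (real, on the circle |z| = r):
  p(3) = (3)·3^0 + (2)·3^1 + (2)·3^2 = 27.
  |p(3)| = 27.
Since all nonzero coefficients share the same sign, |p(3)| = 27 = M_tri(3); the triangle bound is attained at z = 3, so in fact M(r) = 27.

M_tri(3) = 27; |p(3)| = 27; equality at z=3: yes.


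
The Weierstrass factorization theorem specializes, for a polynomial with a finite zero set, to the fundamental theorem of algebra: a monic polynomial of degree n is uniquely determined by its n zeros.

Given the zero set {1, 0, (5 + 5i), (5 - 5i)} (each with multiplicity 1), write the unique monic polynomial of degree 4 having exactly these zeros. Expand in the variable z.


The polynomial is p(z) = ∏_{α ∈ S} (z − α), where S = {1, 0, (5 + 5i), (5 - 5i)}.
Expanding the product yields: p(z) = z^4 -11·z^3 + 60·z^2 -50·z.
Note conjugate pairs combine to real quadratics: (z − (5+5i))(z − (5−5i)) = z² − 10z + 50.
The resulting polynomial has degree 4 and real coefficients as required.

p(z) = z^4 -11·z^3 + 60·z^2 -50·z.


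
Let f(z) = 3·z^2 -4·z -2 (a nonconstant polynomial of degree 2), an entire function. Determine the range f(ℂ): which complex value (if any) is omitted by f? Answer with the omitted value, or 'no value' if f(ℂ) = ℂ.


Little Picard bounds the complement of f(ℂ) to at most one point.
For every w ∈ ℂ, the equation p(z) − w = 0 is a nonconstant polynomial in z and hence has at least one root by the fundamental theorem of algebra. So p is surjective onto ℂ, omitting no value.

Omitted value: no value.


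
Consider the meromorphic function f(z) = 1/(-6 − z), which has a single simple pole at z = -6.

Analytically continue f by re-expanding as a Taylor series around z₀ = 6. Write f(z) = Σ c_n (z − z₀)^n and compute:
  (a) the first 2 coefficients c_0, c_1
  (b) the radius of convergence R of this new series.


Let w = z − z₀, so z = z₀ + w.
Then -6 − z = -6 − (z₀ + w) = (-6 − z₀) − w = -12 − w.
f(z) = 1/(-12 − w) = (1/(-12)) · 1/(1 − w/(-12)) = Σ_{n≥0} w^n / (-12)^(n+1).
So c_n = 1/(-12)^(n+1):
  c_0 = 1/(-12)^1 = -1/12.
  c_1 = 1/(-12)^2 = 1/144.
The series is valid for |w/d| < 1, i.e. |z − z₀| < |d|.
Radius of convergence: R = |-6 − z₀| = |-12| = 12 (distance from z₀ to the singularity z = -6).

c_0 = -1/12, c_1 = 1/144; R = 12.


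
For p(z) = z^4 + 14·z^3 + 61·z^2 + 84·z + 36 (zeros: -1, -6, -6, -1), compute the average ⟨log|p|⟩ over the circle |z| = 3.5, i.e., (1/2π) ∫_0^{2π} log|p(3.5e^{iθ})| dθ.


Zeros: -6, -6, -1, -1; r = 3.5.
Inside |z| < r: -1, -1. Outside (|z| ≥ r): -6, -6.
p(0) = 36, so log|p(0)| = log(36) = 3.5835.
Apply Jensen: I(r) = log|p(0)| + Σ_k log(r/|z_k|), summed over zeros inside |z| < r.
  log(r/|z_k|) for z_k = -1: log(3.5/1) = 1.2528
  log(r/|z_k|) for z_k = -1: log(3.5/1) = 1.2528
  Outside zeros (-6, -6) contribute nothing to the Jensen sum.
Sum over inside zeros: 2.5055.
I(r) = log|p(0)| + (inside sum) = 3.5835 + 2.5055 = 6.0890.
Note: since some zeros are outside |z| ≤ r, the simplified n·log(r) form does NOT apply — only the inside zeros contribute.

I(r) ≈ 6.0890.


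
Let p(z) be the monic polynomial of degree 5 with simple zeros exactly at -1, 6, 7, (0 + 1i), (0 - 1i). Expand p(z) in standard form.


The polynomial is p(z) = ∏_{α ∈ S} (z − α), where S = {-1, 6, 7, (0 + 1i), (0 - 1i)}.
Expanding the product yields: p(z) = z^5 -12·z^4 + 30·z^3 + 30·z^2 + 29·z + 42.
Note conjugate pairs combine to real quadratics: (z − (0+1i))(z − (0−1i)) = z² + 1.
The resulting polynomial has degree 5 and real coefficients as required.

p(z) = z^5 -12·z^4 + 30·z^3 + 30·z^2 + 29·z + 42.


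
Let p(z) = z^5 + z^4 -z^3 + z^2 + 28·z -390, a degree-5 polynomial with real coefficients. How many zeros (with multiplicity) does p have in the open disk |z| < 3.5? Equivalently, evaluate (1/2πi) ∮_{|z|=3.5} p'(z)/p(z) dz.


The zeros of p are: 3, (-3 + 2i), (-3 - 2i), (1 + 3i), (1 - 3i).
Their magnitudes are: 3, 3.606, 3.606, 3.162, 3.162.
Zeros with |z| < R = 3.5: 3, (1 + 3i), (1 - 3i).
Count = 3.
By the argument principle, (1/2πi) ∮_{|z|=R} p'(z)/p(z) dz equals exactly this count.

Number of zeros inside |z| < 3.5: 3.


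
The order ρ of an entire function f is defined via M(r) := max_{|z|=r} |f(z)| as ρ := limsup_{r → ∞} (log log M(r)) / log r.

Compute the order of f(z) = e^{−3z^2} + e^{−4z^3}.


Each summand is entire of order 2 and 3 respectively (as in the single-exponential case). The order of a sum is at most the max of the orders, so ρ ≤ 3. For the lower bound: on |z|=r choose arg z so that -4z^3 is real positive; then |e^{-4z^3}| = e^{4r^3} while |e^{-3z^2}| ≤ e^{3r^2} = o(e^{4r^3}). So |f| ≥ e^{4r^3}(1 − o(1)) and ρ ≥ 3. Hence ρ = max(2, 3) = 3.
Therefore ρ = 3.

Order ρ = 3.


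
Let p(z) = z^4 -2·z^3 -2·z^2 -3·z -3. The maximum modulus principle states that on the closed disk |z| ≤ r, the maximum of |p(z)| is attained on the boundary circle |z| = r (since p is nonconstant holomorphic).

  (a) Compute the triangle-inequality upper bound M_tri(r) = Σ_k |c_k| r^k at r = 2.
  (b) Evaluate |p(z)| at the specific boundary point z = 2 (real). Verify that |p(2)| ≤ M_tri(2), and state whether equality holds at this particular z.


Coefficients: c_0 = -3, c_1 = -3, c_2 = -2, c_3 = -2, c_4 = 1. Radius r = 2.
Part (a). Triangle bound: M_tri(r) = Σ_k |c_k| r^k
  = |-3|·2^0 + |-3|·2^1 + |-2|·2^2 + |-2|·2^3 + |1|·2^4
  = 3 + 6 + 8 + 16 + 16 = 49.
This bounds M(r) := max_{|z|=r} |p(z)| from above; equality holds iff all terms c_k z^k can be made to align in phase at a single z on |z|=r.
Part (b). At z = 2 (real, on the circle |z| = r):
  p(2) = (-3)·2^0 + (-3)·2^1 + (-2)·2^2 + (-2)·2^3 + (1)·2^4 = -17.
  |p(2)| = 17.
Check: |p(2)| = 17 ≤ 49 = M_tri(2). ✓ Equality does not hold at z = 2 (the coefficients have mixed signs, so the terms do not all align in phase there).

M_tri(2) = 49; |p(2)| = 17; equality at z=2: no.


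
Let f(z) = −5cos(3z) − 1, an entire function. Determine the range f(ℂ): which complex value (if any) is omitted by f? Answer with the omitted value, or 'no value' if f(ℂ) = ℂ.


Little Picard bounds the complement of f(ℂ) to at most one point.
cos is entire and surjective onto ℂ: for every w ∈ ℂ, cos(ζ) = w has a solution ζ ∈ ℂ (e.g., via the complex inverse arccos). With ζ = 3z this gives z = ζ/(3). Then -5·cos(3z) takes every value in -5·ℂ = ℂ, and adding -1 is a bijection of ℂ. So f is surjective and omits no value. (Note: only on the real line is cos bounded by [−1, 1].)

Omitted value: no value.


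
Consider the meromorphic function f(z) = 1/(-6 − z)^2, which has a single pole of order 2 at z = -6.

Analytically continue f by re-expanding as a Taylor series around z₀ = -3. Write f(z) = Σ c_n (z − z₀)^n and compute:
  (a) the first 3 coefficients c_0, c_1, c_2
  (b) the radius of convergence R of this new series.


Let w = z − z₀, so z = z₀ + w.
Then -6 − z = -6 − (z₀ + w) = (-6 − z₀) − w = -3 − w.
f(z) = 1/(-3 − w)^2 = (1/(-3)^2) · (1 − w/(-3))^{−2}.
By the binomial series (1−u)^{−2} = Σ_{n≥0} C(n+1, 1) u^n for |u|<1, with u = w/(-3):
  c_n = C(n+1, 1) / (-3)^(n+2).
  c_0 = 1/(-3)^2 = 1/9.
  c_1 = 2/(-3)^3 = -2/27.
  c_2 = 3/(-3)^4 = 1/27.
The series is valid for |w/d| < 1, i.e. |z − z₀| < |d|.
Radius of convergence: R = |-6 − z₀| = |-3| = 3 (distance from z₀ to the singularity z = -6).

c_0 = 1/9, c_1 = -2/27, c_2 = 1/27; R = 3.


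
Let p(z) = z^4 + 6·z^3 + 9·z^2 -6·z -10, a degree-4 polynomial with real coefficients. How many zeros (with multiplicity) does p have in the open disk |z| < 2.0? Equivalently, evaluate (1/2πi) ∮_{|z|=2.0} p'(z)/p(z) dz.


The zeros of p are: 1, -1, (-3 + 1i), (-3 - 1i).
Their magnitudes are: 1, 1, 3.162, 3.162.
Zeros with |z| < R = 2.0: 1, -1.
Count = 2.
By the argument principle, (1/2πi) ∮_{|z|=R} p'(z)/p(z) dz equals exactly this count.

Number of zeros inside |z| < 2.0: 2.


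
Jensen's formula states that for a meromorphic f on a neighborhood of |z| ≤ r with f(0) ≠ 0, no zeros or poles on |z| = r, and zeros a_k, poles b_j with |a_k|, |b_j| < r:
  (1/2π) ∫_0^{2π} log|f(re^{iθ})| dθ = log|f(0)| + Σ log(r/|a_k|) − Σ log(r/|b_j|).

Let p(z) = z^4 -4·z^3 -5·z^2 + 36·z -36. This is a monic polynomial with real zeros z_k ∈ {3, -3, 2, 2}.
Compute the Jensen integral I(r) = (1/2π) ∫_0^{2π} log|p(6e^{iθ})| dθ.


Zeros: -3, 2, 2, 3; r = 6.
Inside |z| < r: -3, 2, 2, 3. Outside (|z| ≥ r): ∅.
p(0) = -36, so log|p(0)| = log(36) = 3.5835.
Apply Jensen: I(r) = log|p(0)| + Σ_k log(r/|z_k|), summed over zeros inside |z| < r.
  log(r/|z_k|) for z_k = 3: log(6/3) = 0.6931
  log(r/|z_k|) for z_k = -3: log(6/3) = 0.6931
  log(r/|z_k|) for z_k = 2: log(6/2) = 1.0986
  log(r/|z_k|) for z_k = 2: log(6/2) = 1.0986
Sum over inside zeros: 3.5835.
I(r) = log|p(0)| + (inside sum) = 3.5835 + 3.5835 = 7.1670.
Closed form (all zeros inside, monic): I(r) = n·log(r) = 4·log(6) = 7.1670. ✓

I(r) ≈ 7.1670.


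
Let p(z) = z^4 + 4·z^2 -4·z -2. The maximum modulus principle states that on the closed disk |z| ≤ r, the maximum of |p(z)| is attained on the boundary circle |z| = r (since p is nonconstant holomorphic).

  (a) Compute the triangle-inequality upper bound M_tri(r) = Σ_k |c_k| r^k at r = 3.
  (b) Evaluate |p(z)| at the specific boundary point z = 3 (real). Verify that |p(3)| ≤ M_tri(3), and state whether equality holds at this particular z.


Coefficients: c_0 = -2, c_1 = -4, c_2 = 4, c_3 = 0, c_4 = 1. Radius r = 3.
Part (a). Triangle bound: M_tri(r) = Σ_k |c_k| r^k
  = |-2|·3^0 + |-4|·3^1 + |4|·3^2 + |0|·3^3 + |1|·3^4
  = 2 + 12 + 36 + 0 + 81 = 131.
This bounds M(r) := max_{|z|=r} |p(z)| from above; equality holds iff all terms c_k z^k can be made to align in phase at a single z on |z|=r.
Part (b). At z = 3 (real, on the circle |z| = r):
  p(3) = (-2)·3^0 + (-4)·3^1 + (4)·3^2 + (0)·3^3 + (1)·3^4 = 103.
  |p(3)| = 103.
Check: |p(3)| = 103 ≤ 131 = M_tri(3). ✓ Equality does not hold at z = 3 (the coefficients have mixed signs, so the terms do not all align in phase there).

M_tri(3) = 131; |p(3)| = 103; equality at z=3: no.


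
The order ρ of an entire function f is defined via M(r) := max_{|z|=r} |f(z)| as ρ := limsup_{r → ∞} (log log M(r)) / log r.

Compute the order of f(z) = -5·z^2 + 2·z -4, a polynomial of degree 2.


|f(z)| ≤ Σ|c_k|·r^k = O(r^2) as r → ∞. Polynomial growth is O(e^{r^ε}) for every ε > 0 (since r^2/e^{r^ε} → 0), so ρ ≤ ε for all ε > 0, i.e. ρ = 0. Every nonconstant polynomial has order 0.
Therefore ρ = 0.

Order ρ = 0.


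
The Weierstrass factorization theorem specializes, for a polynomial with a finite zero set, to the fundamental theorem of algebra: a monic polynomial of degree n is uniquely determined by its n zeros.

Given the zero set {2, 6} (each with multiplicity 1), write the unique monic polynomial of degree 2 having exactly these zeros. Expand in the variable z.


The polynomial is p(z) = ∏_{α ∈ S} (z − α), where S = {2, 6}.
Expanding the product yields: p(z) = z^2 -8·z + 12.
The resulting polynomial has degree 2 and real coefficients as required.

p(z) = z^2 -8·z + 12.


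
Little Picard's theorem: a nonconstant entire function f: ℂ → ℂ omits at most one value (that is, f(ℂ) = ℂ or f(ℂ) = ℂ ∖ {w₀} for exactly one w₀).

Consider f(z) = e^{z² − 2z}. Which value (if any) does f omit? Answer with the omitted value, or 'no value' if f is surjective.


Little Picard bounds the complement of f(ℂ) to at most one point.
The exponent g(z) = z² − 2z is a nonconstant polynomial, hence surjective onto ℂ. So e^{g(z)} takes every value in {e^w : w ∈ ℂ} = ℂ ∖ {0}. Adding 0 shifts the range to ℂ ∖ {0}. f omits exactly 0.

Omitted value: 0.


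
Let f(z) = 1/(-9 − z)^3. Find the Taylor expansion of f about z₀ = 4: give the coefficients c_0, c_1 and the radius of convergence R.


Let w = z − z₀, so z = z₀ + w.
Then -9 − z = -9 − (z₀ + w) = (-9 − z₀) − w = -13 − w.
f(z) = 1/(-13 − w)^3 = (1/(-13)^3) · (1 − w/(-13))^{−3}.
By the binomial series (1−u)^{−3} = Σ_{n≥0} C(n+2, 2) u^n for |u|<1, with u = w/(-13):
  c_n = C(n+2, 2) / (-13)^(n+3).
  c_0 = 1/(-13)^3 = -1/2197.
  c_1 = 3/(-13)^4 = 3/28561.
The series is valid for |w/d| < 1, i.e. |z − z₀| < |d|.
Radius of convergence: R = |-9 − z₀| = |-13| = 13 (distance from z₀ to the singularity z = -9).

c_0 = -1/2197, c_1 = 3/28561; R = 13.


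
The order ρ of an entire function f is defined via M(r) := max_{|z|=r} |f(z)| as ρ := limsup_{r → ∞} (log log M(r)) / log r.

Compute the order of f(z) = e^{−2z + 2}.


|e^{−2z + 2}| = e^{Re(-2·z) + 2} ≤ e^{2|z|^1 + 2} = e^{2r^1 + 2} on |z| = r, so ρ ≤ 1. Choosing z on |z|=r so that -2·z is real positive (always possible by picking arg z appropriately) gives |f(z)| = e^{2r^1 + 2}, matching the bound. The additive constant 2 does not affect log log M(r) ~ 1·log r. Hence ρ = 1.
Therefore ρ = 1.

Order ρ = 1.


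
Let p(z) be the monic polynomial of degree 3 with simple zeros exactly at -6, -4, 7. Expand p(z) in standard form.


The polynomial is p(z) = ∏_{α ∈ S} (z − α), where S = {-6, -4, 7}.
Expanding the product yields: p(z) = z^3 + 3·z^2 -46·z -168.
The resulting polynomial has degree 3 and real coefficients as required.

p(z) = z^3 + 3·z^2 -46·z -168.


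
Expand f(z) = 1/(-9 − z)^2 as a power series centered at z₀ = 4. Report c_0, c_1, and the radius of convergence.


Let w = z − z₀, so z = z₀ + w.
Then -9 − z = -9 − (z₀ + w) = (-9 − z₀) − w = -13 − w.
f(z) = 1/(-13 − w)^2 = (1/(-13)^2) · (1 − w/(-13))^{−2}.
By the binomial series (1−u)^{−2} = Σ_{n≥0} C(n+1, 1) u^n for |u|<1, with u = w/(-13):
  c_n = C(n+1, 1) / (-13)^(n+2).
  c_0 = 1/(-13)^2 = 1/169.
  c_1 = 2/(-13)^3 = -2/2197.
The series is valid for |w/d| < 1, i.e. |z − z₀| < |d|.
Radius of convergence: R = |-9 − z₀| = |-13| = 13 (distance from z₀ to the singularity z = -9).

c_0 = 1/169, c_1 = -2/2197; R = 13.


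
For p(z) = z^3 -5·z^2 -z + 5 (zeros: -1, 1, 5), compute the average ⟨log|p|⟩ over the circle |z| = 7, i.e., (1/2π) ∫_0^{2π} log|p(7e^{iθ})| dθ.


Zeros: -1, 1, 5; r = 7.
Inside |z| < r: -1, 1, 5. Outside (|z| ≥ r): ∅.
p(0) = 5, so log|p(0)| = log(5) = 1.6094.
Apply Jensen: I(r) = log|p(0)| + Σ_k log(r/|z_k|), summed over zeros inside |z| < r.
  log(r/|z_k|) for z_k = -1: log(7/1) = 1.9459
  log(r/|z_k|) for z_k = 1: log(7/1) = 1.9459
  log(r/|z_k|) for z_k = 5: log(7/5) = 0.3365
Sum over inside zeros: 4.2283.
I(r) = log|p(0)| + (inside sum) = 1.6094 + 4.2283 = 5.8377.
Closed form (all zeros inside, monic): I(r) = n·log(r) = 3·log(7) = 5.8377. ✓

I(r) ≈ 5.8377.


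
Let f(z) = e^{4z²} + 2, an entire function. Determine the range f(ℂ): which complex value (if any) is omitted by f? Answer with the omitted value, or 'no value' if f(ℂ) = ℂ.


Little Picard bounds the complement of f(ℂ) to at most one point.
The exponent g(z) = 4z² is a nonconstant polynomial, hence surjective onto ℂ. So e^{g(z)} takes every value in {e^w : w ∈ ℂ} = ℂ ∖ {0}. Adding 2 shifts the range to ℂ ∖ {2}. f omits exactly 2.

Omitted value: 2.


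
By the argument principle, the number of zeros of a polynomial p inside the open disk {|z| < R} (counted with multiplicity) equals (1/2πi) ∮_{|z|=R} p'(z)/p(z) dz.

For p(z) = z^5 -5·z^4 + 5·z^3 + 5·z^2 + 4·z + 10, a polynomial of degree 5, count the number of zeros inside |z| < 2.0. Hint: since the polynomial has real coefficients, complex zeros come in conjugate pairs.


The zeros of p are: -1, (3 + 1i), (3 - 1i), (0 + 1i), (0 - 1i).
Their magnitudes are: 1, 3.162, 3.162, 1, 1.
Zeros with |z| < R = 2.0: -1, (0 + 1i), (0 - 1i).
Count = 3.
By the argument principle, (1/2πi) ∮_{|z|=R} p'(z)/p(z) dz equals exactly this count.

Number of zeros inside |z| < 2.0: 3.


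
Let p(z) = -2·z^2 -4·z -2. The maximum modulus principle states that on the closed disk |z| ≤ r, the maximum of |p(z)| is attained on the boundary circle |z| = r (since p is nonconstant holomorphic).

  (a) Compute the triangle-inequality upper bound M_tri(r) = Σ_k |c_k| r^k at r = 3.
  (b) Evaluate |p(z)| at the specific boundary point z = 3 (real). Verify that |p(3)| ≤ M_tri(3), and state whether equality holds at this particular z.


Coefficients: c_0 = -2, c_1 = -4, c_2 = -2. Radius r = 3.
Part (a). Triangle bound: M_tri(r) = Σ_k |c_k| r^k
  = |-2|·3^0 + |-4|·3^1 + |-2|·3^2
  = 2 + 12 + 18 = 32.
This bounds M(r) := max_{|z|=r} |p(z)| from above; equality holds iff all terms c_k z^k can be made to align in phase at a single z on |z|=r.
Part (b). At z = 3 (real, on the circle |z| = r):
  p(3) = (-2)·3^0 + (-4)·3^1 + (-2)·3^2 = -32.
  |p(3)| = 32.
Since all nonzero coefficients share the same sign, |p(3)| = 32 = M_tri(3); the triangle bound is attained at z = 3, so in fact M(r) = 32.

M_tri(3) = 32; |p(3)| = 32; equality at z=3: yes.


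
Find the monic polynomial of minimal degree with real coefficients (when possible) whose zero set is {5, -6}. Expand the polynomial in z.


The polynomial is p(z) = ∏_{α ∈ S} (z − α), where S = {5, -6}.
Expanding the product yields: p(z) = z^2 + z -30.
The resulting polynomial has degree 2 and real coefficients as required.

p(z) = z^2 + z -30.


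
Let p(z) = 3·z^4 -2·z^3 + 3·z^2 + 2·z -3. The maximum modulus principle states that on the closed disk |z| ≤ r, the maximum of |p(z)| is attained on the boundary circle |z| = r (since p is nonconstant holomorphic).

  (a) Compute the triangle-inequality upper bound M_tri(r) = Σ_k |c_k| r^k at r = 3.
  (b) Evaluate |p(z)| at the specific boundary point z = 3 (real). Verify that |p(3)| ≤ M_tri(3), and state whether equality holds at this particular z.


Coefficients: c_0 = -3, c_1 = 2, c_2 = 3, c_3 = -2, c_4 = 3. Radius r = 3.
Part (a). Triangle bound: M_tri(r) = Σ_k |c_k| r^k
  = |-3|·3^0 + |2|·3^1 + |3|·3^2 + |-2|·3^3 + |3|·3^4
  = 3 + 6 + 27 + 54 + 243 = 333.
This bounds M(r) := max_{|z|=r} |p(z)| from above; equality holds iff all terms c_k z^k can be made to align in phase at a single z on |z|=r.
Part (b). At z = 3 (real, on the circle |z| = r):
  p(3) = (-3)·3^0 + (2)·3^1 + (3)·3^2 + (-2)·3^3 + (3)·3^4 = 219.
  |p(3)| = 219.
Check: |p(3)| = 219 ≤ 333 = M_tri(3). ✓ Equality does not hold at z = 3 (the coefficients have mixed signs, so the terms do not all align in phase there).

M_tri(3) = 333; |p(3)| = 219; equality at z=3: no.


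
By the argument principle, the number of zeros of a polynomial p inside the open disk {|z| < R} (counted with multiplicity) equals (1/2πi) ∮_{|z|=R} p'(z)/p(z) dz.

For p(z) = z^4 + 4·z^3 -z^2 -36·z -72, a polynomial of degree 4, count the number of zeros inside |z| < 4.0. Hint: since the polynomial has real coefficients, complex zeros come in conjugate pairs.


The zeros of p are: -3, 3, (-2 + 2i), (-2 - 2i).
Their magnitudes are: 3, 3, 2.828, 2.828.
Zeros with |z| < R = 4.0: -3, 3, (-2 + 2i), (-2 - 2i).
Count = 4.
By the argument principle, (1/2πi) ∮_{|z|=R} p'(z)/p(z) dz equals exactly this count.

Number of zeros inside |z| < 4.0: 4.


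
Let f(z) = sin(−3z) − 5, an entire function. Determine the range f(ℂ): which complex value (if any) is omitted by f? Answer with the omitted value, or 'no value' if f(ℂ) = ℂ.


Little Picard bounds the complement of f(ℂ) to at most one point.
sin is entire and surjective onto ℂ: for every w ∈ ℂ, sin(ζ) = w has a solution ζ ∈ ℂ (e.g., via the complex inverse arcsin). With ζ = −3z this gives z = ζ/(-3). Then 1·sin(−3z) takes every value in 1·ℂ = ℂ, and adding -5 is a bijection of ℂ. So f is surjective and omits no value. (Note: only on the real line is sin bounded by [−1, 1].)

Omitted value: no value.


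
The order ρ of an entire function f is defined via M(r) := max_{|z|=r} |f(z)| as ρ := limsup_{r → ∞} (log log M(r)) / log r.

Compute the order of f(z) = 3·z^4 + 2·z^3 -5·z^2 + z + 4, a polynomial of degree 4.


|f(z)| ≤ Σ|c_k|·r^k = O(r^4) as r → ∞. Polynomial growth is O(e^{r^ε}) for every ε > 0 (since r^4/e^{r^ε} → 0), so ρ ≤ ε for all ε > 0, i.e. ρ = 0. Every nonconstant polynomial has order 0.
Therefore ρ = 0.

Order ρ = 0.


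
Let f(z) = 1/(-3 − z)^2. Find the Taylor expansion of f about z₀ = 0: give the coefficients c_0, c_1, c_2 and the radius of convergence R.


Let w = z − z₀, so z = z₀ + w.
Then -3 − z = -3 − (z₀ + w) = (-3 − z₀) − w = -3 − w.
f(z) = 1/(-3 − w)^2 = (1/(-3)^2) · (1 − w/(-3))^{−2}.
By the binomial series (1−u)^{−2} = Σ_{n≥0} C(n+1, 1) u^n for |u|<1, with u = w/(-3):
  c_n = C(n+1, 1) / (-3)^(n+2).
  c_0 = 1/(-3)^2 = 1/9.
  c_1 = 2/(-3)^3 = -2/27.
  c_2 = 3/(-3)^4 = 1/27.
The series is valid for |w/d| < 1, i.e. |z − z₀| < |d|.
Radius of convergence: R = |-3 − z₀| = |-3| = 3 (distance from z₀ to the singularity z = -3).

c_0 = 1/9, c_1 = -2/27, c_2 = 1/27; R = 3.


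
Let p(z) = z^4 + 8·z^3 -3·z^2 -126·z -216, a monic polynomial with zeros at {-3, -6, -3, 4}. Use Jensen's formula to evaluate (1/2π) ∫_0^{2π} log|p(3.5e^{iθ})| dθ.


Zeros: -6, -3, -3, 4; r = 3.5.
Inside |z| < r: -3, -3. Outside (|z| ≥ r): -6, 4.
p(0) = -216, so log|p(0)| = log(216) = 5.3753.
Apply Jensen: I(r) = log|p(0)| + Σ_k log(r/|z_k|), summed over zeros inside |z| < r.
  log(r/|z_k|) for z_k = -3: log(3.5/3) = 0.1542
  log(r/|z_k|) for z_k = -3: log(3.5/3) = 0.1542
  Outside zeros (-6, 4) contribute nothing to the Jensen sum.
Sum over inside zeros: 0.3083.
I(r) = log|p(0)| + (inside sum) = 5.3753 + 0.3083 = 5.6836.
Note: since some zeros are outside |z| ≤ r, the simplified n·log(r) form does NOT apply — only the inside zeros contribute.

I(r) ≈ 5.6836.
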